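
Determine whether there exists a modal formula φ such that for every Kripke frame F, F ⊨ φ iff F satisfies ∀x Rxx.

Yes: it is reflexivity, defined by the T schema □r → r.
Suppose □r→r is valid. At any x set V(r)={w : Rxw}. Then □r holds at x, so r holds at x, i.e. Rxx.

Yes, by □r → r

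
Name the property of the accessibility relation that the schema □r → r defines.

Suppose □r→r is valid. At any x set V(r)={w : Rxw}. Then □r holds at x, so r holds at x, i.e. Rxx.
Conversely, any frame satisfying ∀x Rxx validates the schema.
So the correspondent is reflexivity.

reflexivity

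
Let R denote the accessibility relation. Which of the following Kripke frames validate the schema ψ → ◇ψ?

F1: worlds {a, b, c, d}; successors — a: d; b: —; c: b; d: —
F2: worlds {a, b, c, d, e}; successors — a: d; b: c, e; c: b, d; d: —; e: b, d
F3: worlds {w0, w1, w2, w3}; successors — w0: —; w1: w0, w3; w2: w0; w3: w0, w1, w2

The schema corresponds to reflexivity: ∀x Rxx.
F1: fails — world a does not see itself.
F2: fails — world a does not see itself.
F3: fails — world w0 does not see itself.

none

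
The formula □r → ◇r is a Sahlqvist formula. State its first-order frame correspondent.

Suppose □r→◇r is valid. At any x set V(r)=W. Then □r at x, so ◇r at x, so x has a successor.
Conversely, any frame satisfying ∀x ∃y Rxy validates the schema.
Frame condition: ∀x ∃y Rxy.

seriality: ∀x ∃y Rxy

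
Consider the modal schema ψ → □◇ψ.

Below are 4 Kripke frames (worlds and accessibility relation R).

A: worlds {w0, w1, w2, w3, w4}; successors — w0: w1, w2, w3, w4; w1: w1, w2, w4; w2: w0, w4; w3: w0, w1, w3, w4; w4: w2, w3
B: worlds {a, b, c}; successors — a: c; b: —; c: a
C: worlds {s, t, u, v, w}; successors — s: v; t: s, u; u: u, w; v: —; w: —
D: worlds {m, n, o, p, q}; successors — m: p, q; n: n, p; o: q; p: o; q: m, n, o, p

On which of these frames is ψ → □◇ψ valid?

This is the axiom for symmetry; its first-order frame correspondent is ∀x ∀y (Rxy → Ryx).
A: fails — Rw1w2 but not Rw2w1.
B: satisfies the condition.
C: fails — Ruw but not Rwu.
D: fails — Rpo but not Rop.

B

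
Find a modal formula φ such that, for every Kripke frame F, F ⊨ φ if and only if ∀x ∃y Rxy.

□s → ◇s

This is seriality; the standard corresponding axiom is D: □s → ◇s.
Suppose □s→◇s is valid. At any x set V(s)=W. Then □s at x, so ◇s at x, so x has a successor.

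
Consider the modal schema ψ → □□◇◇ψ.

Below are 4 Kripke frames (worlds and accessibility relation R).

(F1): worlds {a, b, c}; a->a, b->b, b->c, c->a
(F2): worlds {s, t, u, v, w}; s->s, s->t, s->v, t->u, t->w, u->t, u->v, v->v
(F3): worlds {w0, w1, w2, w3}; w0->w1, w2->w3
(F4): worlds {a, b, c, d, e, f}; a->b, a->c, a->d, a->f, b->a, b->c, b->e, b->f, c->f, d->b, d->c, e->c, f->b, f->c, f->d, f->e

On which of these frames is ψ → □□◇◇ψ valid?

Frame correspondent (Sahlqvist): ∀x ∀z (xR²z → ∃w (x = w ∧ zR²w)) — i.e. a generalized confluence (Geach) condition.
(F1): fails — bR²a but no w with b=w and aR²w.
(F2): fails — sR²t but no w* with s=w* and tR²w*.
(F3): holds.
(F4): fails — aR²b but no w with a=w and bR²w.
Valid on: (F3).

(F3)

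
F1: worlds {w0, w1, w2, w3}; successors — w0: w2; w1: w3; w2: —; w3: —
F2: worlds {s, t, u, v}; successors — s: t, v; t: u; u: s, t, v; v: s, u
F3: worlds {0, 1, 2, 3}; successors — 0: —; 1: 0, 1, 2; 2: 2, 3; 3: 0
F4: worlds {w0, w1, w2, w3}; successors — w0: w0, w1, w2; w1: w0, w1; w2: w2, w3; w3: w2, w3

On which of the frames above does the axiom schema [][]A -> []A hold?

The schema corresponds to density: forall x forall y (Rxy -> exists z (Rxz & Rzy)).
F1: fails — Rw0w2 but no z with Rw0z and Rzw2.
F2: fails — Rvu but no z with Rvz and Rzu.
F3: fails — R30 but no z with R3z and Rz0.
F4: ✓.
Valid on: F4.

F4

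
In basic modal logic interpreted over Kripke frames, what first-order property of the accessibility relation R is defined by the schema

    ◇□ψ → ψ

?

symmetry: ∀x ∀y (Rxy → Ryx)

Replacing ψ by ¬ψ and contraposing gives the equivalent schema ψ → □◇ψ.
Suppose ψ→□◇ψ is valid. Take Rxy and set V(ψ)={x}. Then ψ at x, so □◇ψ at x, so ◇ψ at y, so some z with Ryz has ψ; z=x, i.e. Ryx.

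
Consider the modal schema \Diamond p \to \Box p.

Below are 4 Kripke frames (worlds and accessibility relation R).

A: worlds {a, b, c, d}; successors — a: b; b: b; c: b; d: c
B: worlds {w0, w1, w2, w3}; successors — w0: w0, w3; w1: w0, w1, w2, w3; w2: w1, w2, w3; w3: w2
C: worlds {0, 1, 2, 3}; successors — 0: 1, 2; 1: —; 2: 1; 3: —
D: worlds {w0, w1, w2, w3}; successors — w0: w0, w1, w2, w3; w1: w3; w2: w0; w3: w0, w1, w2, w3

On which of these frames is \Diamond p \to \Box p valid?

A

This is the axiom for partial functionality; its first-order frame correspondent is \forall x \forall y \forall z (Rxy \wedge Rxz \to y = z).
A: holds.
B: fails — w0 sees both w0 and w3.
C: fails — 0 sees both 1 and 2.
D: fails — w0 sees both w0 and w1.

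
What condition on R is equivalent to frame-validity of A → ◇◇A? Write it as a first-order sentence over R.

This is a Sahlqvist (Geach-type) schema ◇^0□^0A → □^0◇^2A.
Minimal-valuation argument: fix x; take any y with xR^0y and any z with xR^0z. Set V(A) to the set of worlds R-reachable from y in exactly 0 steps. Then □^0A holds at y, so the antecedent holds at x; validity forces ◇^2A at z, giving a w with zR^2w and yR^0w.
First-order correspondent: ∀x ∃w (x = w ∧ xR²w).

∀x ∃w (x = w ∧ xR²w)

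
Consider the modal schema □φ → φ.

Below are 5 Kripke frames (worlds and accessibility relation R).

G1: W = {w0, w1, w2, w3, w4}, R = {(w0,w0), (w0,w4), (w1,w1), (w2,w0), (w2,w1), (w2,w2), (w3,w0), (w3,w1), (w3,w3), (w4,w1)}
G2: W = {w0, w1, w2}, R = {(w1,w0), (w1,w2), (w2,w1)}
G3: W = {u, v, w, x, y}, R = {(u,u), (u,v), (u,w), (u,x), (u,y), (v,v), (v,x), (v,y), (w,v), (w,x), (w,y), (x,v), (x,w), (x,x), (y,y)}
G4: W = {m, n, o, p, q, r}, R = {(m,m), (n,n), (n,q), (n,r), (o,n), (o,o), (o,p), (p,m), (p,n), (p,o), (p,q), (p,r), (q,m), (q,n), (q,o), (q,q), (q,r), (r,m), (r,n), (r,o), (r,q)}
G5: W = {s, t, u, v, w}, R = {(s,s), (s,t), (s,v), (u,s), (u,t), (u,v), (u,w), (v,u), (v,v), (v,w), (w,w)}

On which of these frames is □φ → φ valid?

This is the axiom for reflexivity; its first-order frame correspondent is ∀x Rxx.
G1: fails — world w4 does not see itself.
G2: fails — world w0 does not see itself.
G3: fails — world w does not see itself.
G4: fails — world p does not see itself.
G5: fails — world t does not see itself.

none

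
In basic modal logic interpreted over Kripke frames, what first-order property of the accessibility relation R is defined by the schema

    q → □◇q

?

Symmetry

This schema is the B axiom.
Its frame correspondent is symmetry — ∀x ∀y (Rxy → Ryx).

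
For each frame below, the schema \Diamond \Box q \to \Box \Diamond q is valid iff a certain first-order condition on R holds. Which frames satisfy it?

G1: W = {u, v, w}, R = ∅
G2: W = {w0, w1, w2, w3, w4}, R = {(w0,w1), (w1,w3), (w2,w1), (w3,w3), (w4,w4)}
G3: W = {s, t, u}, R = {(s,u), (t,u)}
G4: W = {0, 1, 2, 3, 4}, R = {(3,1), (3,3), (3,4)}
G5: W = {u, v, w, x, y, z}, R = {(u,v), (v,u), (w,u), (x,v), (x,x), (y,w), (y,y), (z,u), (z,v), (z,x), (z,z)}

This is the axiom for convergence; its first-order frame correspondent is \forall x \forall y \forall z (Rxy \wedge Rxz \to \exists w (Ryw \wedge Rzw)).
G1: condition met.
G2: condition met.
G3: fails — Rsu and Rsu but u and u have no common successor.
G4: fails — R34 and R34 but 4 and 4 have no common successor.
G5: fails — Rxx and Rxv but x and v have no common successor.

G1, G2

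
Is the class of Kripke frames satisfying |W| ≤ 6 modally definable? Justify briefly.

No — not modally definable

If a class were modally definable it would be closed under disjoint unions (Goldblatt–Thomason).
Any modal formula valid on each of 7 disjoint one-world frames is valid on their disjoint union (validity is preserved under disjoint unions). Each one-world frame has |W|=1≤6, but the union has |W|=7.
So the class is not modally definable.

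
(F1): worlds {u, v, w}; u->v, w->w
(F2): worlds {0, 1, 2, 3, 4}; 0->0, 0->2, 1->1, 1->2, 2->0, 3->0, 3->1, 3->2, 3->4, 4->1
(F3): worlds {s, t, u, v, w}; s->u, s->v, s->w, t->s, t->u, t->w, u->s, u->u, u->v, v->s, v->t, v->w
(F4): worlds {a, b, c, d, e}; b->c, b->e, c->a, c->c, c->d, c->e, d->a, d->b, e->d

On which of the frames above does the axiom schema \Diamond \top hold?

This is the axiom for seriality; its first-order frame correspondent is \forall x \exists y Rxy.
(F1): fails — world v has no successor.
(F2): holds.
(F3): fails — world w has no successor.
(F4): fails — world a has no successor.
Valid on: (F2).

(F2)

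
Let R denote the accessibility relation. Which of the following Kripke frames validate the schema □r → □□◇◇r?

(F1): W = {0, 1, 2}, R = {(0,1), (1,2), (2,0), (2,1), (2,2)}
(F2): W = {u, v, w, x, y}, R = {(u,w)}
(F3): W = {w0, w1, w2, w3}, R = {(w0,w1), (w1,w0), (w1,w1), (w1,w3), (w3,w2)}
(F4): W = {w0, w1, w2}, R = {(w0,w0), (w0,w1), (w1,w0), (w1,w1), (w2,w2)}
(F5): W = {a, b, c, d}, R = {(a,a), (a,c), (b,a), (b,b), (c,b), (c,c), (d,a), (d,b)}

The schema corresponds to a generalized confluence (Geach) condition: ∀x ∀z (xR²z → ∃w (xRw ∧ zR²w)).
(F1): condition met.
(F2): condition met.
(F3): fails — w0R²w3 but no w with w0Rw and w3R²w.
(F4): condition met.
(F5): condition met.

(F1), (F2), (F4), (F5)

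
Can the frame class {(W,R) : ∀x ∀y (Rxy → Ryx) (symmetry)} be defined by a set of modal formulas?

Yes — defined by q → □◇q

Yes: it is symmetry, defined by the B schema q → □◇q.
Suppose q→□◇q is valid. Take Rxy and set V(q)={x}. Then q at x, so □◇q at x, so ◇q at y, so some z with Ryz has q; z=x, i.e. Ryx.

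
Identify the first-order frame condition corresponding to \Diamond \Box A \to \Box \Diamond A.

Convergence

This is the .2 axiom.
It corresponds to convergence: \forall x \forall y \forall z (Rxy \wedge Rxz \to \exists w (Ryw \wedge Rzw)).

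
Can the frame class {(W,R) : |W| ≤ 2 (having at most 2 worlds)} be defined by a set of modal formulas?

Any modally definable frame class is closed under disjoint unions.
Any modal formula valid on each of 3 disjoint one-world frames is valid on their disjoint union (validity is preserved under disjoint unions). Each one-world frame has |W|=1≤2, but the union has |W|=3.
So the class is not modally definable.

No — not modally definable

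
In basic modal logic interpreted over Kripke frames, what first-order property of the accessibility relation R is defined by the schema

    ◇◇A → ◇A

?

Transitivity

This is a form of the 4 axiom.
It corresponds to transitivity: ∀x ∀y ∀z (Rxy ∧ Ryz → Rxz).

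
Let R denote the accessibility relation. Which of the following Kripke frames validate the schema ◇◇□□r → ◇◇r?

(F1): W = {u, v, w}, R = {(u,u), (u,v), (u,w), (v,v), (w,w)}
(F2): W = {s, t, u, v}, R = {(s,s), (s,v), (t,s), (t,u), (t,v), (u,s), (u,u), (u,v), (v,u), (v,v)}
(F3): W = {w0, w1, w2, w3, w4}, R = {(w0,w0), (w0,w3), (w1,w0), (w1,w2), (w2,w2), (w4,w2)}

(F1), (F2)

Frame correspondent (Sahlqvist): ∀x ∀y (xR²y → ∃w (yR²w ∧ xR²w)) — i.e. a generalized confluence (Geach) condition.
(F1): holds.
(F2): holds.
(F3): fails — w0R²w3 but no w with w3R²w and w0R²w.
Valid on: (F1), (F2).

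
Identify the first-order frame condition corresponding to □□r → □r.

Suppose □□r→□r is valid. Take Rxy and set V(r)={w : xR²w}. Then □□r at x, so □r at x, so r at y, i.e. ∃z(Rxz∧Rzy).
Conversely, any frame satisfying ∀x ∀y (Rxy → ∃z (Rxz ∧ Rzy)) validates the schema.
Frame condition: ∀x ∀y (Rxy → ∃z (Rxz ∧ Rzy)).

density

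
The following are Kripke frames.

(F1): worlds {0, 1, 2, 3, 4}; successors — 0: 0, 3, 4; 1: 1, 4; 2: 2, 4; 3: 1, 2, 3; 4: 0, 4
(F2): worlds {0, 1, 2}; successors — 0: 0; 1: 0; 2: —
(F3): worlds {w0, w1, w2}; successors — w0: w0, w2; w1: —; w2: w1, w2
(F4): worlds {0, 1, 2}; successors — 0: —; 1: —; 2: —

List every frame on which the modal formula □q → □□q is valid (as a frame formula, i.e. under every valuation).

This is the axiom for transitivity; its first-order frame correspondent is ∀x ∀y ∀z (Rxy ∧ Ryz → Rxz).
(F1): fails — R32 and R24 but not R34.
(F2): holds.
(F3): fails — Rw0w2 and Rw2w1 but not Rw0w1.
(F4): holds.
Valid on: (F2), (F4).

(F2), (F4)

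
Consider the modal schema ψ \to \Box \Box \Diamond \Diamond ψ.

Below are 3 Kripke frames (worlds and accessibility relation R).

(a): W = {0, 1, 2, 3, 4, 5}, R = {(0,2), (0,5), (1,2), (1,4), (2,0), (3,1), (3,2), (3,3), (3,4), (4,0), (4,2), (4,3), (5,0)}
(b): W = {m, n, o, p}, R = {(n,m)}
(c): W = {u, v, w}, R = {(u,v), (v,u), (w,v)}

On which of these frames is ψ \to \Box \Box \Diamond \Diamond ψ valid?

(b)

The schema corresponds to a generalized confluence (Geach) condition: \forall x \forall z (x R^2 z \to \exists w (x = w \wedge z R^2 w)).
(a): fails — 1R²0 but no w with 1=w and 0R²w.
(b): ✓.
(c): fails — wR²u but no t with w=t and uR²t.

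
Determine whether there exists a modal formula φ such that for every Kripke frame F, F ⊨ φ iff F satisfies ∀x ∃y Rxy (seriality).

Yes, by □q → ◇q

This is a Sahlqvist condition; the D axiom □q → ◇q defines it.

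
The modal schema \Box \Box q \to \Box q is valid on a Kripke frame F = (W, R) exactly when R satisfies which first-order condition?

density

Suppose □□q→□q is valid. Take Rxy and set V(q)={w : xR²w}. Then □□q at x, so □q at x, so q at y, i.e. ∃z(Rxz∧Rzy).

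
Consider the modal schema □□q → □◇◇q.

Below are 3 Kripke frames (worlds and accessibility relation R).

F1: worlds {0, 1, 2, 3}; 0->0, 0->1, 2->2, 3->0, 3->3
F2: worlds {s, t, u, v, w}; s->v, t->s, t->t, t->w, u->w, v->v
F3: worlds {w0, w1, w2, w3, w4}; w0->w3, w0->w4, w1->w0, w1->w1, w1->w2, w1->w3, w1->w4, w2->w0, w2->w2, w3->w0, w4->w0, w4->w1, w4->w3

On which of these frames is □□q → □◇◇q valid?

F3

This is the axiom for a generalized confluence (Geach) condition; its first-order frame correspondent is ∀x ∀z (xRz → ∃w (xR²w ∧ zR²w)).
F1: fails — 0R1 but no w with 0R²w and 1R²w.
F2: fails — tRw but no w* with tR²w* and wR²w*.
F3: condition met.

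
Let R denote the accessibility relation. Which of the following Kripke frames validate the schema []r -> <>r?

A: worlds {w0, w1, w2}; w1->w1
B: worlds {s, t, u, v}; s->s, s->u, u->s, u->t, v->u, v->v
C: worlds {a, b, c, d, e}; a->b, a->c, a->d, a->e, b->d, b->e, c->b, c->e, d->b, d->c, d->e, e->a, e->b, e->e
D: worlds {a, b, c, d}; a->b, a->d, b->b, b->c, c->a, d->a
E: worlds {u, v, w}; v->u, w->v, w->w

C, D

Frame correspondent (Sahlqvist): forall x exists y Rxy — i.e. seriality.
A: fails — world w0 has no successor.
B: fails — world t has no successor.
C: ✓.
D: ✓.
E: fails — world u has no successor.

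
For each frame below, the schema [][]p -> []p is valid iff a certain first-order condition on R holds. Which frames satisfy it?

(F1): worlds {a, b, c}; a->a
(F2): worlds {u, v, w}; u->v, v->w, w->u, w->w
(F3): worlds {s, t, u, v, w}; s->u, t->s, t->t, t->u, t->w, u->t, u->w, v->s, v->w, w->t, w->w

The schema corresponds to density: forall x forall y (Rxy -> exists z (Rxz & Rzy)).
(F1): ✓.
(F2): fails — Ruv but no z with Ruz and Rzv.
(F3): fails — Rvs but no z with Rvz and Rzs.
Valid on: (F1).

(F1)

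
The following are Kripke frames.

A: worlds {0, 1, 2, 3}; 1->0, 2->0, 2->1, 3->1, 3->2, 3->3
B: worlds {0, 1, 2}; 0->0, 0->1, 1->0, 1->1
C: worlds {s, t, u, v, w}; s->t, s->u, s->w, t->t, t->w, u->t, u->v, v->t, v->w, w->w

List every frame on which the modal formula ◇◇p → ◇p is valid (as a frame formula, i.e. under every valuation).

The schema corresponds to transitivity: ∀x ∀y ∀z (Rxy ∧ Ryz → Rxz).
A: fails — R32 and R20 but not R30.
B: holds.
C: fails — Ruv and Rvw but not Ruw.
Valid on: B.

B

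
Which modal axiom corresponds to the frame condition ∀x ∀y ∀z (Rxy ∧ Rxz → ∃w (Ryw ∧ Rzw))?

◇□q → □◇q

A defining formula is ◇□q → □◇q (the .2 axiom).
Suppose ◇□q→□◇q is valid. Take Rxy, Rxz and set V(q)={w : Ryw}. Then □q at y so ◇□q at x, so □◇q at x, so ◇q at z, giving w with Rzw and Ryw.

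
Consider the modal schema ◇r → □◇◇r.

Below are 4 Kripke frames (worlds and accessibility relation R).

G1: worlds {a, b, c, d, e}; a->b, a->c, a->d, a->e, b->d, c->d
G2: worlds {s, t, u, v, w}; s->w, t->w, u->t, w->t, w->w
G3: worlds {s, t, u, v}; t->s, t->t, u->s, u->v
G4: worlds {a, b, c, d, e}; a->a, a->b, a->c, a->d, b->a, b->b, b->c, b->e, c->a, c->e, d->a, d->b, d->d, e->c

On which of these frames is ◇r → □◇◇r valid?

This is the axiom for a generalized confluence (Geach) condition; its first-order frame correspondent is ∀x ∀y ∀z ((xRy ∧ xRz) → ∃w (y = w ∧ zR²w)).
G1: fails — aRb, aRb but no w with b=w and bR²w.
G2: holds.
G3: fails — tRs, tRs but no w with s=w and sR²w.
G4: fails — bRb, bRe but no w with b=w and eR²w.
Valid on: G2.

G2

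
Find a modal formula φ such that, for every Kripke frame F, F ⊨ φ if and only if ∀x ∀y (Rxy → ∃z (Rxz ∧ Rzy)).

□□ψ → □ψ

This is density; the standard corresponding axiom is C4: □□ψ → □ψ.
Suppose □□ψ→□ψ is valid. Take Rxy and set V(ψ)={w : xR²w}. Then □□ψ at x, so □ψ at x, so ψ at y, i.e. ∃z(Rxz∧Rzy).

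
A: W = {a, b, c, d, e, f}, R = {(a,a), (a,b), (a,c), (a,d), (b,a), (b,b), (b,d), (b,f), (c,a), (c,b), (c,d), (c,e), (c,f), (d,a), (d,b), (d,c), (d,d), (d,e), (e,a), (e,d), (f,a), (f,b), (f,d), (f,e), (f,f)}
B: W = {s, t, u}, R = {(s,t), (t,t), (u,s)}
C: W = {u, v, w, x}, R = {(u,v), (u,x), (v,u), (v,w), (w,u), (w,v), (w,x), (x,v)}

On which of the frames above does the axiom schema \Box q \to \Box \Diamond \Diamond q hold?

The schema corresponds to a generalized confluence (Geach) condition: \forall x \forall z (xRz \to \exists w (xRw \wedge z R^2 w)).
A: ✓.
B: fails — uRs but no w with uRw and sR²w.
C: fails — uRx but no t with uRt and xR²t.

A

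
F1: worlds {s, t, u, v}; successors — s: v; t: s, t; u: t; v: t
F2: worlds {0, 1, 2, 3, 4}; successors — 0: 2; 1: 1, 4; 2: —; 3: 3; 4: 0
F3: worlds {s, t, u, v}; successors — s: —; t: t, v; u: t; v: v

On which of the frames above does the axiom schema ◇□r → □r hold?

none

Frame correspondent (Sahlqvist): ∀x ∀y ∀z ((xRy ∧ xRz) → ∃w (yRw ∧ z = w)) — i.e. a generalized confluence (Geach) condition.
F1: fails — sRv, sRv but no w with vRw and v=w.
F2: fails — 0R2, 0R2 but no w with 2Rw and 2=w.
F3: fails — tRv, tRt but no w with vRw and t=w.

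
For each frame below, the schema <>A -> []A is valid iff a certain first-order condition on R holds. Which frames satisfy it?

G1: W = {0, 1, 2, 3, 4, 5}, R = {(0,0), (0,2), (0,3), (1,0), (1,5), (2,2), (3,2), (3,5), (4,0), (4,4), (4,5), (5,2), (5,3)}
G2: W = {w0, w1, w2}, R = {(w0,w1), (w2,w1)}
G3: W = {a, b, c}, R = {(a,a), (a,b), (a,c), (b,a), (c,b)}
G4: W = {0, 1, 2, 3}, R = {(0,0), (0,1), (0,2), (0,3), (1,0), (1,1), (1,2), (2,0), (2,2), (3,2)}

G2

The schema corresponds to partial functionality: forall x forall y forall z (Rxy & Rxz -> y = z).
G1: fails — 0 sees both 0 and 2.
G2: holds.
G3: fails — a sees both a and b.
G4: fails — 0 sees both 0 and 1.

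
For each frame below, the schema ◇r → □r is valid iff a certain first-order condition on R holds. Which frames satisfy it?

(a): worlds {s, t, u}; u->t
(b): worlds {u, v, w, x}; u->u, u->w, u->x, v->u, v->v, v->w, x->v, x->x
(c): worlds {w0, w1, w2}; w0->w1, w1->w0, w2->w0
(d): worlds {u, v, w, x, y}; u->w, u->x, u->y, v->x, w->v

(a), (c)

This is the axiom for partial functionality; its first-order frame correspondent is ∀x ∀y ∀z (Rxy ∧ Rxz → y = z).
(a): satisfies the condition.
(b): fails — u sees both u and w.
(c): satisfies the condition.
(d): fails — u sees both w and x.
Valid on: (a), (c).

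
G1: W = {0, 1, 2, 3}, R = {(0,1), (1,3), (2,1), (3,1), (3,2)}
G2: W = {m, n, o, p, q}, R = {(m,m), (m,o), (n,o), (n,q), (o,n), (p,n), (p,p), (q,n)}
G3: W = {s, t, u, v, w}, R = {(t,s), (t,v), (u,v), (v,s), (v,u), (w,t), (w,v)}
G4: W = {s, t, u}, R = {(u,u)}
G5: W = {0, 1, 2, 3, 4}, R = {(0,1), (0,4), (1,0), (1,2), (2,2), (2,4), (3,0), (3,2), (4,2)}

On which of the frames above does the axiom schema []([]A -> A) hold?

Frame correspondent (Sahlqvist): forall x forall y (Rxy -> Ryy) — i.e. shift-reflexivity.
G1: fails — R32 but not R22.
G2: fails — Ron but not Rnn.
G3: fails — Ruv but not Rvv.
G4: satisfies the condition.
G5: fails — R10 but not R00.

G4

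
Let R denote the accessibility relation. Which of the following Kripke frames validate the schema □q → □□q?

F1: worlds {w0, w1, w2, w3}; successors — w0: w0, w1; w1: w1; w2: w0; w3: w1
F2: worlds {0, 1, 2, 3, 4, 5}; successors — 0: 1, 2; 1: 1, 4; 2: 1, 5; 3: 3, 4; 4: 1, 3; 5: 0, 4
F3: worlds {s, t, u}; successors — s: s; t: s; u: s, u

F3

This is the axiom for transitivity; its first-order frame correspondent is ∀x ∀y ∀z (Rxy ∧ Ryz → Rxz).
F1: fails — Rw2w0 and Rw0w1 but not Rw2w1.
F2: fails — R34 and R41 but not R31.
F3: holds.
Valid on: F3.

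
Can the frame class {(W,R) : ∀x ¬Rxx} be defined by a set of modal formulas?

Any modally definable frame class is closed under surjective bounded morphisms.
The 5-cycle (worlds 0,1,2,3,4 with 0→1→2→3→4→0) is irreflexive, and the map sending every world to a single reflexive point • is a surjective bounded morphism (forth: every edge maps to (•,•); back: every world has a successor). So any modal formula valid on the 5-cycle is also valid on the reflexive point, which is not irreflexive.
Hence irreflexivity is not modally definable.

Not modally definable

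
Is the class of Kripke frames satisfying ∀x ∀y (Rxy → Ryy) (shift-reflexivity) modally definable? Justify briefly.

Yes: it is shift-reflexivity, defined by the T□ schema □(□p → p).
Suppose □(□p→p) is valid. Take Rxy and set V(p)={w : Ryw}. Then at y, □p holds; since □(□p→p) at x, □p→p at y, so p at y, i.e. Ryy.

Yes, by □(□p → p)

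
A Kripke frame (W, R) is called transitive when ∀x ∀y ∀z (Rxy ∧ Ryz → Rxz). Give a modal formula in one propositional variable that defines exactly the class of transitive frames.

This is transitivity; the standard corresponding axiom is 4: □p → □□p.
Suppose □p→□□p is valid. Take Rxy, Ryz and set V(p)={w : Rxw}. Then □p at x, so □□p at x, so □p at y, so p at z, i.e. Rxz.

□p → □□p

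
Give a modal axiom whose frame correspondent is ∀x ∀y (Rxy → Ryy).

The condition is shift-reflexivity. The T□ schema □(□s → s) defines it.
Suppose □(□s→s) is valid. Take Rxy and set V(s)={w : Ryw}. Then at y, □s holds; since □(□s→s) at x, □s→s at y, so s at y, i.e. Ryy.

□(□s → s)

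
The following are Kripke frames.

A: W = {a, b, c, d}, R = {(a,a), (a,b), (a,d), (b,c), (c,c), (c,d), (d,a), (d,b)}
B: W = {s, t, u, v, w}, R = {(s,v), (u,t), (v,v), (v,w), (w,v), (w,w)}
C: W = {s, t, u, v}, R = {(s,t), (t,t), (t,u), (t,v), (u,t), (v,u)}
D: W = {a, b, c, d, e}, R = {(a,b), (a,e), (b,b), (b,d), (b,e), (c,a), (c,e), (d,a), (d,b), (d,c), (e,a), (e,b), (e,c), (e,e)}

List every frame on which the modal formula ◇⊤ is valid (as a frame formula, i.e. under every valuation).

Frame correspondent (Sahlqvist): ∀x ∃y Rxy — i.e. seriality.
A: ✓.
B: fails — world t has no successor.
C: ✓.
D: ✓.
Valid on: A, C, D.

A, C, D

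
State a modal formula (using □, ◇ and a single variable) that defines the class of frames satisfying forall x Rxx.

□r → r

This is reflexivity; the standard corresponding axiom is T: □r → r.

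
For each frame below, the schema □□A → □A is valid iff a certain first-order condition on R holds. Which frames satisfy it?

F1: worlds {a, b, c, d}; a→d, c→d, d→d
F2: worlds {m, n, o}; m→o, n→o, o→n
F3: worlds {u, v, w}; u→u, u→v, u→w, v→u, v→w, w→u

F1, F3

Frame correspondent (Sahlqvist): ∀x ∀y (Rxy → ∃z (Rxz ∧ Rzy)) — i.e. density.
F1: holds.
F2: fails — Rno but no z with Rnz and Rzo.
F3: holds.
Valid on: F1, F3.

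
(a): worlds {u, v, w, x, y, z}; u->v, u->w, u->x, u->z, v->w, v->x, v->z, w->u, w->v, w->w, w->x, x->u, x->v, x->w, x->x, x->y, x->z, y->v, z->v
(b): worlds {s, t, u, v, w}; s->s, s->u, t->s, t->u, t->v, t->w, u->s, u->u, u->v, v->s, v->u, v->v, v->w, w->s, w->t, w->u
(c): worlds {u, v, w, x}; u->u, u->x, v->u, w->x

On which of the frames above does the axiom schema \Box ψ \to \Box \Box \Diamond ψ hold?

(b)

This is the axiom for a generalized confluence (Geach) condition; its first-order frame correspondent is \forall x \forall z (x R^2 z \to \exists w (xRw \wedge zRw)).
(a): fails — vR²y but no t with vRt and yRt.
(b): ✓.
(c): fails — uR²x but no t with uRt and xRt.
Valid on: (b).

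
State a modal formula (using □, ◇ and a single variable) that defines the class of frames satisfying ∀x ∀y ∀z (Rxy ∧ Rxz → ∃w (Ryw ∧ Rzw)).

◇□p → □◇p

This is convergence; the standard corresponding axiom is .2: ◇□p → □◇p.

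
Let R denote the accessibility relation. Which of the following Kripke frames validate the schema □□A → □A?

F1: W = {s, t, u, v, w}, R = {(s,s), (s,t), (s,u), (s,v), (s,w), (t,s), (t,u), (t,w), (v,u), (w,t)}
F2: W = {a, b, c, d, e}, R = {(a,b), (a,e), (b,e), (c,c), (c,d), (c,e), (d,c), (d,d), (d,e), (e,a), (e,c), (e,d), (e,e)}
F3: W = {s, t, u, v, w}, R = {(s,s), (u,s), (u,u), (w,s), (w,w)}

F3

This is the axiom for density; its first-order frame correspondent is ∀x ∀y (Rxy → ∃z (Rxz ∧ Rzy)).
F1: fails — Rwt but no z with Rwz and Rzt.
F2: fails — Rab but no z with Raz and Rzb.
F3: condition met.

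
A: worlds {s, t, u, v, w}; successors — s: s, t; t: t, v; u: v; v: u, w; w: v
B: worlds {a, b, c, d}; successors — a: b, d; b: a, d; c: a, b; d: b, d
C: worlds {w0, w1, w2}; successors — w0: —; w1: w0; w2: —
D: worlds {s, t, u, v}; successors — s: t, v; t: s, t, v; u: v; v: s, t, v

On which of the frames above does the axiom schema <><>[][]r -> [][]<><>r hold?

Frame correspondent (Sahlqvist): forall x forall y forall z ((x R^2 y & x R^2 z) -> exists w (y R^2 w & z R^2 w)) — i.e. a generalized confluence (Geach) condition.
A: fails — tR²u, tR²v but no w* with uR²w* and vR²w*.
B: satisfies the condition.
C: satisfies the condition.
D: satisfies the condition.
Valid on: B, C, D.

B, C, D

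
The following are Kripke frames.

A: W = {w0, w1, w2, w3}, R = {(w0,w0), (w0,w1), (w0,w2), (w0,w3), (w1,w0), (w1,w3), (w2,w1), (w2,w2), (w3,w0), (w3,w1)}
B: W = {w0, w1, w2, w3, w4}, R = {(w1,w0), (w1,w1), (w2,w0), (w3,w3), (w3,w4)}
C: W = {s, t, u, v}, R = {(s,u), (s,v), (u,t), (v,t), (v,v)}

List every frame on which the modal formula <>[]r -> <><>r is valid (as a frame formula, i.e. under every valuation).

This is the axiom for a generalized confluence (Geach) condition; its first-order frame correspondent is forall x forall y (xRy -> exists w (yRw & x R^2 w)).
A: condition met.
B: fails — w1Rw0 but no w with w0Rw and w1R²w.
C: fails — uRt but no w with tRw and uR²w.

A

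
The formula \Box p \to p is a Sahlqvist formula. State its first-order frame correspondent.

This is the T axiom.
It corresponds to reflexivity: \forall x Rxx.

Reflexivity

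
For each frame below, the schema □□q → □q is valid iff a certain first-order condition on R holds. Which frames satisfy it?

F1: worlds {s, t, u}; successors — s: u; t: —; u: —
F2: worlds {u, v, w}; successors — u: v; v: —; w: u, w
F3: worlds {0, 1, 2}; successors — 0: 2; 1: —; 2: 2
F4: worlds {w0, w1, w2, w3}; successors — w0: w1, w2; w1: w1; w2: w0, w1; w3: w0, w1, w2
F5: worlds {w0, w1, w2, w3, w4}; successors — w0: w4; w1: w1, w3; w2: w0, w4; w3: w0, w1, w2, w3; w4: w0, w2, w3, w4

F3, F5

This is the axiom for density; its first-order frame correspondent is ∀x ∀y (Rxy → ∃z (Rxz ∧ Rzy)).
F1: fails — Rsu but no z with Rsz and Rzu.
F2: fails — Ruv but no z with Ruz and Rzv.
F3: ✓.
F4: fails — Rw0w2 but no z with Rw0z and Rzw2.
F5: ✓.
Valid on: F3, F5.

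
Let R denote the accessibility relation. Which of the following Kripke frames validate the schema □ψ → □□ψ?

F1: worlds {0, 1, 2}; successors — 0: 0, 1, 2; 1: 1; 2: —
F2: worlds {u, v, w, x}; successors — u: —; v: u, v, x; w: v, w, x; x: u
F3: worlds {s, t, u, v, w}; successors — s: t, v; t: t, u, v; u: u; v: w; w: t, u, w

The schema corresponds to transitivity: ∀x ∀y ∀z (Rxy ∧ Ryz → Rxz).
F1: holds.
F2: fails — Rwx and Rxu but not Rwu.
F3: fails — Rwt and Rtv but not Rwv.

F1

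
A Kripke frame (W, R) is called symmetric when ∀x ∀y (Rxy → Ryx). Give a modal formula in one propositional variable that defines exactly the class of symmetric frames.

The condition is symmetry. The B schema p → □◇p defines it.
Suppose p→□◇p is valid. Take Rxy and set V(p)={x}. Then p at x, so □◇p at x, so ◇p at y, so some z with Ryz has p; z=x, i.e. Ryx.

p → □◇p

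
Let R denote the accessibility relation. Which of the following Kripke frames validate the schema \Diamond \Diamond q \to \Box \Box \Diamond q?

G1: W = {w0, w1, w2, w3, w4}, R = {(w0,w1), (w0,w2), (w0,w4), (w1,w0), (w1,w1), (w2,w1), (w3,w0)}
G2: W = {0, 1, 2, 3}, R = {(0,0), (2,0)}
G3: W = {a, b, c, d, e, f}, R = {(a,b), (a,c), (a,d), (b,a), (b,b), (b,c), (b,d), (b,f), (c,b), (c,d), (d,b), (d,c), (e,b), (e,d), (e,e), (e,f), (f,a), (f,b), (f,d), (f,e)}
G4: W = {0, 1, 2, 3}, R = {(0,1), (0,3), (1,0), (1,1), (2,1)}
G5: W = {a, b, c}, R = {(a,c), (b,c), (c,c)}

This is the axiom for a generalized confluence (Geach) condition; its first-order frame correspondent is \forall x \forall y \forall z ((x R^2 y \wedge x R^2 z) \to \exists w (y = w \wedge zRw)).
G1: fails — w0R²w0, w0R²w0 but no w with w0=w and w0Rw.
G2: ✓.
G3: fails — aR²a, aR²a but no w with a=w and aRw.
G4: fails — 0R²0, 0R²0 but no w with 0=w and 0Rw.
G5: ✓.
Valid on: G2, G5.

G2, G5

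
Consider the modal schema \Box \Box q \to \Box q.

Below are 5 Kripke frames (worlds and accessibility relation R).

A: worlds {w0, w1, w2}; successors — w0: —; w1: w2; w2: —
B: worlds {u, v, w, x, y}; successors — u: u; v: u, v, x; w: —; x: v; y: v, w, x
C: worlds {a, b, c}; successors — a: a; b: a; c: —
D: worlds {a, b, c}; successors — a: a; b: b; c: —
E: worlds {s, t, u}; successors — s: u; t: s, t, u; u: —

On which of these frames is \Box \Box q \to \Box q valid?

Frame correspondent (Sahlqvist): \forall x \forall y (Rxy \to \exists z (Rxz \wedge Rzy)) — i.e. density.
A: fails — Rw1w2 but no z with Rw1z and Rzw2.
B: fails — Ryw but no z with Ryz and Rzw.
C: satisfies the condition.
D: satisfies the condition.
E: fails — Rsu but no z with Rsz and Rzu.

C, D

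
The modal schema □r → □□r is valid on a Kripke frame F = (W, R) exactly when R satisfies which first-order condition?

Suppose □r→□□r is valid. Take Rxy, Ryz and set V(r)={w : Rxw}. Then □r at x, so □□r at x, so □r at y, so r at z, i.e. Rxz.

Transitivity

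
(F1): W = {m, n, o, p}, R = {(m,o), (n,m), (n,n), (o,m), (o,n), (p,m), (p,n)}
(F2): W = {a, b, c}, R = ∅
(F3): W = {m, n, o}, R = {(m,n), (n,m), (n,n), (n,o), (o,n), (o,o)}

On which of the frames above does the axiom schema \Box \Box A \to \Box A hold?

Frame correspondent (Sahlqvist): \forall x \forall y (Rxy \to \exists z (Rxz \wedge Rzy)) — i.e. density.
(F1): fails — Rmo but no z with Rmz and Rzo.
(F2): ✓.
(F3): ✓.
Valid on: (F2), (F3).

(F2), (F3)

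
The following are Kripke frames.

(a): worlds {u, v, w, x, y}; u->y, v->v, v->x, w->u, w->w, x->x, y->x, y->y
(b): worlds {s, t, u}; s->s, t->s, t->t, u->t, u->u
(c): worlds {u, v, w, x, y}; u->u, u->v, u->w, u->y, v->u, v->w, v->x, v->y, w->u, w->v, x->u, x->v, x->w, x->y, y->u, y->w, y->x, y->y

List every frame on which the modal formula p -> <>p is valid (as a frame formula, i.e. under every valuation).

(b)

Frame correspondent (Sahlqvist): forall x Rxx — i.e. reflexivity.
(a): fails — world u does not see itself.
(b): ✓.
(c): fails — world v does not see itself.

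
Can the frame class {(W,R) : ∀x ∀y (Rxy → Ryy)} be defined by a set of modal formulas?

Yes — defined by □(□r → r)

The condition is shift-reflexivity. A defining modal formula is □(□r → r).
Suppose □(□r→r) is valid. Take Rxy and set V(r)={w : Ryw}. Then at y, □r holds; since □(□r→r) at x, □r→r at y, so r at y, i.e. Ryy.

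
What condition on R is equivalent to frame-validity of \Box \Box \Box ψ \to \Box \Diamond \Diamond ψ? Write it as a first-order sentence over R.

This is a Sahlqvist (Geach-type) schema ◇^0□^3ψ → □^1◇^2ψ.
Minimal-valuation argument: fix x; take any y with xR^0y and any z with xR^1z. Set V(ψ) to the set of worlds R-reachable from y in exactly 3 steps. Then □^3ψ holds at y, so the antecedent holds at x; validity forces ◇^2ψ at z, giving a w with zR^2w and yR^3w.
First-order correspondent: \forall x \forall z (xRz \to \exists w (x R^3 w \wedge z R^2 w)).

\forall x \forall z (xRz \to \exists w (x R^3 w \wedge z R^2 w))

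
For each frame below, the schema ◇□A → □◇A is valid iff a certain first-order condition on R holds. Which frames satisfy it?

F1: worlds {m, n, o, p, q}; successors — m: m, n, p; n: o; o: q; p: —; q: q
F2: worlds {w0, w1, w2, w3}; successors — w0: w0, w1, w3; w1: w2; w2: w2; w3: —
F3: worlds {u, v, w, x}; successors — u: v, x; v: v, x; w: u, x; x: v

F3

The schema corresponds to convergence: ∀x ∀y ∀z (Rxy ∧ Rxz → ∃w (Ryw ∧ Rzw)).
F1: fails — Rmm and Rmn but m and n have no common successor.
F2: fails — Rw0w1 and Rw0w0 but w1 and w0 have no common successor.
F3: satisfies the condition.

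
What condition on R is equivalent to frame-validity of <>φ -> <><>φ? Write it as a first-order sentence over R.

This is a Sahlqvist (Geach-type) schema ◇^1□^0φ → □^0◇^2φ.
Minimal-valuation argument: fix x; take any y with xR^1y and any z with xR^0z. Set V(φ) to the set of worlds R-reachable from y in exactly 0 steps. Then □^0φ holds at y, so the antecedent holds at x; validity forces ◇^2φ at z, giving a w with zR^2w and yR^0w.
First-order correspondent: forall x forall y (xRy -> exists w (y = w & x R^2 w)).

forall x forall y (xRy -> exists w (y = w & x R^2 w))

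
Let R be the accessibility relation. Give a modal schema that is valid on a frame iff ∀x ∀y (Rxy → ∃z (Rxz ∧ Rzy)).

The condition is density. The C4 schema □□q → □q defines it.
Suppose □□q→□q is valid. Take Rxy and set V(q)={w : xR²w}. Then □□q at x, so □q at x, so q at y, i.e. ∃z(Rxz∧Rzy).

□□q → □q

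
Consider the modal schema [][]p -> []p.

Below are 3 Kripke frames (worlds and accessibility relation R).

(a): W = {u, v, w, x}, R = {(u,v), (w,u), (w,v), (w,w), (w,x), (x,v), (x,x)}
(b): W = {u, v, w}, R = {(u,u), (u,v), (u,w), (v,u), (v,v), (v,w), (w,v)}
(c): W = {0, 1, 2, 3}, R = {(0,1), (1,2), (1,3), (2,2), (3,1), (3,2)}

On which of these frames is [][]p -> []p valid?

(b)

The schema corresponds to density: forall x forall y (Rxy -> exists z (Rxz & Rzy)).
(a): fails — Ruv but no z with Ruz and Rzv.
(b): condition met.
(c): fails — R31 but no z with R3z and Rz1.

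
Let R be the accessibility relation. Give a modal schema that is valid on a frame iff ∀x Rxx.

□q → q

The condition is reflexivity. The T schema □q → q defines it.
Suppose □q→q is valid. At any x set V(q)={w : Rxw}. Then □q holds at x, so q holds at x, i.e. Rxx.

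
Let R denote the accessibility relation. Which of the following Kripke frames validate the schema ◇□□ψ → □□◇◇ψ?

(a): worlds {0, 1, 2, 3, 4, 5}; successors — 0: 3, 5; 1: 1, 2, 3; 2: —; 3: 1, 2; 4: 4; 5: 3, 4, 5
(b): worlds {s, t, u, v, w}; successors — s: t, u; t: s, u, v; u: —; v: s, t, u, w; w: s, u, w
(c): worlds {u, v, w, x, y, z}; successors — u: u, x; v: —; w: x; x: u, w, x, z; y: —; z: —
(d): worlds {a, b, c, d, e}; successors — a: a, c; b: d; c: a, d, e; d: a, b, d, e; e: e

This is the axiom for a generalized confluence (Geach) condition; its first-order frame correspondent is ∀x ∀y ∀z ((xRy ∧ xR²z) → ∃w (yR²w ∧ zR²w)).
(a): fails — 0R3, 0R²2 but no w with 3R²w and 2R²w.
(b): fails — sRt, sR²u but no w* with tR²w* and uR²w*.
(c): fails — uRu, uR²z but no t with uR²t and zR²t.
(d): ✓.
Valid on: (d).

(d)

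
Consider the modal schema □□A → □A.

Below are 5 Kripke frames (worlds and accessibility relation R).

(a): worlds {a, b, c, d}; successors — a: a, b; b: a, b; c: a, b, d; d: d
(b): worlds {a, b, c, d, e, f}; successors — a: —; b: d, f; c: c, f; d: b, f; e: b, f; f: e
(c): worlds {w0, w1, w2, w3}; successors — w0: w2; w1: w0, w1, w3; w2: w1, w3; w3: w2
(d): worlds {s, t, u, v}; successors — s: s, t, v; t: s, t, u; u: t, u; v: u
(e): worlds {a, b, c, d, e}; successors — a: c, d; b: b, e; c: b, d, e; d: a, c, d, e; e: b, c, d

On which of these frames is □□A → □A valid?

(a), (d), (e)

The schema corresponds to density: ∀x ∀y (Rxy → ∃z (Rxz ∧ Rzy)).
(a): satisfies the condition.
(b): fails — Reb but no z with Rez and Rzb.
(c): fails — Rw3w2 but no z with Rw3z and Rzw2.
(d): satisfies the condition.
(e): satisfies the condition.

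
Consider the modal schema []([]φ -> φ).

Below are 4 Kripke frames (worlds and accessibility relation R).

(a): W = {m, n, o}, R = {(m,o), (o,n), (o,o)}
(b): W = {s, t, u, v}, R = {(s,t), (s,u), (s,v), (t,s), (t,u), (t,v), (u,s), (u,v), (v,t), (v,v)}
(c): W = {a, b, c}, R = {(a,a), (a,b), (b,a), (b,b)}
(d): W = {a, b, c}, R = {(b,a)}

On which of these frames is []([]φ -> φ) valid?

This is the axiom for shift-reflexivity; its first-order frame correspondent is forall x forall y (Rxy -> Ryy).
(a): fails — Ron but not Rnn.
(b): fails — Rus but not Rss.
(c): holds.
(d): fails — Rba but not Raa.

(c)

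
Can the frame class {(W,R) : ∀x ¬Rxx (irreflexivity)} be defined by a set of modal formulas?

Not definable by any modal formula

If a class were modally definable it would be closed under surjective bounded morphisms (Goldblatt–Thomason).
The 3-cycle (worlds s,t,u with s→t→u→s) is irreflexive, and the map sending every world to a single reflexive point • is a surjective bounded morphism (forth: every edge maps to (•,•); back: every world has a successor). So any modal formula valid on the 3-cycle is also valid on the reflexive point, which is not irreflexive.
So the class is not modally definable.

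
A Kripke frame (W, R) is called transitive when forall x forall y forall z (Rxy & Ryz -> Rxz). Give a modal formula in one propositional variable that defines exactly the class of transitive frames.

A defining formula is □ψ → □□ψ (the 4 axiom).

□ψ → □□ψ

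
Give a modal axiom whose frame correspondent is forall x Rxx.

□s → s

A defining formula is □s → s (the T axiom).
Suppose □s→s is valid. At any x set V(s)={w : Rxw}. Then □s holds at x, so s holds at x, i.e. Rxx.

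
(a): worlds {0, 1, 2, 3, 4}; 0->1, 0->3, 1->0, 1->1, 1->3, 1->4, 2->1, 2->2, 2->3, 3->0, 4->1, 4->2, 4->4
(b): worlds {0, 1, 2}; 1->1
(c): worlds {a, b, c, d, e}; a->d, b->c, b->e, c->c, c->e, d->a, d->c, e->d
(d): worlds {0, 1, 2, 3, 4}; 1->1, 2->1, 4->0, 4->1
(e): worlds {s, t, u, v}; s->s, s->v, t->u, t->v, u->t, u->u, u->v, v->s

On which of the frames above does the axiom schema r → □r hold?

This is the axiom for a generalized confluence (Geach) condition; its first-order frame correspondent is ∀x ∀z (xRz → ∃w (x = w ∧ z = w)).
(a): fails — 0R1 but 0 ≠ 1.
(b): condition met.
(c): fails — aRd but a ≠ d.
(d): fails — 2R1 but 2 ≠ 1.
(e): fails — sRv but s ≠ v.

(b)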